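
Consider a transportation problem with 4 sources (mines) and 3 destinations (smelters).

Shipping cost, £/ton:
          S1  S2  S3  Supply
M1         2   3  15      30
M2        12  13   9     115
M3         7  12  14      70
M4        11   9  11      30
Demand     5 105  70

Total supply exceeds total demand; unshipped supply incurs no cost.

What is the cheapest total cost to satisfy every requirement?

Optimal allocation:
  M1–S2: 30 × £3 = £90
  M2–S3: 70 × £9 = £630
  M3–S1: 5 × £7 = £35
  M3–S2: 45 × £12 = £540
  M4–S2: 30 × £9 = £270
Total = 90 + 630 + 35 + 540 + 270 = £1565.

1565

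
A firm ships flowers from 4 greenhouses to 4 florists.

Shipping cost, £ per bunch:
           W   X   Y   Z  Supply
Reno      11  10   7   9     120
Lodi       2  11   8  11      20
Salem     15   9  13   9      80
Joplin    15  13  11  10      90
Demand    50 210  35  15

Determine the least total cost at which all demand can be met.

3010

Optimal allocation:
  Reno->W: 30 × £11 = £330
  Reno->X: 55 × £10 = £550
  Reno->Y: 35 × £7 = £245
  Lodi->W: 20 × £2 = £40
  Salem->X: 80 × £9 = £720
  Joplin->X: 75 × £13 = £975
  Joplin->Z: 15 × £10 = £150
Total = 330 + 550 + 245 + 40 + 720 + 975 + 150 = £3010.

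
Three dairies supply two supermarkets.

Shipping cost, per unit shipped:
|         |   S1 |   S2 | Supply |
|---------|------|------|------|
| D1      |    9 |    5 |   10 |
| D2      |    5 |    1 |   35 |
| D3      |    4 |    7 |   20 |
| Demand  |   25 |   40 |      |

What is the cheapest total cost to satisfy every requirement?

185

A cheapest plan:
  D1→S2: 10 × 5 = 50
  D2→S1: 5 × 5 = 25
  D2→S2: 30 × 1 = 30
  D3→S1: 20 × 4 = 80
Total = 50 + 25 + 30 + 80 = 185.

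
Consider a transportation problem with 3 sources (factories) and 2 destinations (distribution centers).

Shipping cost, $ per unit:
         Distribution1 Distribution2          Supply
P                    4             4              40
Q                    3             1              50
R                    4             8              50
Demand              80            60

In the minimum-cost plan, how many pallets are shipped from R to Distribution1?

50

Solving gives:
  P->Distribution1: 30 × $4 = $120
  P->Distribution2: 10 × $4 = $40
  Q->Distribution2: 50 × $1 = $50
  R->Distribution1: 50 × $4 = $200
Total cost = $410.
So R→Distribution1 carries 50 pallets.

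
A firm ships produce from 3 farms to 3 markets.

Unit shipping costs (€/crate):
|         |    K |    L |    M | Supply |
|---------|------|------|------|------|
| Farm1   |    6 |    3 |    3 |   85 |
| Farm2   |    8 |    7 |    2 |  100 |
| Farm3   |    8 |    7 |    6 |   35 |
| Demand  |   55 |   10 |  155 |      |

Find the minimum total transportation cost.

795

One minimum-cost allocation:
  Farm1 to K: 20 crates
  Farm1 to L: 10 crates
  Farm1 to M: 55 crates
  Farm2 to M: 100 crates
  Farm3 to K: 35 crates
Total cost = €795.
(Supply check: Farm1 ships 85; Farm2 ships 100; Farm3 ships 35.)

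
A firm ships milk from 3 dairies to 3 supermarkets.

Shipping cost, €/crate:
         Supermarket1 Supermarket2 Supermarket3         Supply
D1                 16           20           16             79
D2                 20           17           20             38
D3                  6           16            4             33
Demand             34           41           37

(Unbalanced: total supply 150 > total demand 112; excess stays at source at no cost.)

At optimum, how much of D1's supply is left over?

An optimal plan:
  D1->Supermarket1: 34 × €16 = €544
  D1->Supermarket2: 3 × €20 = €60
  D1->Supermarket3: 4 × €16 = €64
  D2->Supermarket2: 38 × €17 = €646
  D3->Supermarket3: 33 × €4 = €132
Total cost = €1446.
D1 ships 41 of its 79, leaving 38.

38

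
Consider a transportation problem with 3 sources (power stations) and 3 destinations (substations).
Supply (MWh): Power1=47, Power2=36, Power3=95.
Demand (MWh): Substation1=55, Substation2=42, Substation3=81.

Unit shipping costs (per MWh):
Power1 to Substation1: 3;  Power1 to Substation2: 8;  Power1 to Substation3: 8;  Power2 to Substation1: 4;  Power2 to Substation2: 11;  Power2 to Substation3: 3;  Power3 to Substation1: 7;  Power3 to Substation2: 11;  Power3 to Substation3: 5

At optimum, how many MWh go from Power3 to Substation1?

0

Solving gives:
  Power1 to Substation1: 19 × 3 = 57
  Power1 to Substation2: 28 × 8 = 224
  Power2 to Substation1: 36 × 4 = 144
  Power3 to Substation2: 14 × 11 = 154
  Power3 to Substation3: 81 × 5 = 405
Total cost = 984.
The route Power3→Substation1 is not used.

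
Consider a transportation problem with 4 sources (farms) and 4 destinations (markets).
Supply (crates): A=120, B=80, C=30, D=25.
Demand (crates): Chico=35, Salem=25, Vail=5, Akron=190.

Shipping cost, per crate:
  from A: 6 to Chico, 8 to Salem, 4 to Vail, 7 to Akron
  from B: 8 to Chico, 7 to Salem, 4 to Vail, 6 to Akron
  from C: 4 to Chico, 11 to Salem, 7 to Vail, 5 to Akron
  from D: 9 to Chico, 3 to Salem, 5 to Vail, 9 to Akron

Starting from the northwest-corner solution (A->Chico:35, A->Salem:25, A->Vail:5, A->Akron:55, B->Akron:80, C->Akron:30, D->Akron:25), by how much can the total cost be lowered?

175

Current plan cost = 35·6 + 25·8 + 5·4 + 55·7 + 80·6 + 30·5 + 25·9 = 1670.
Optimal plan:
  A→Chico: 5 × 6 = 30
  A→Vail: 5 × 4 = 20
  A→Akron: 110 × 7 = 770
  B→Akron: 80 × 6 = 480
  C→Chico: 30 × 4 = 120
  D→Salem: 25 × 3 = 75
Optimal cost = 1495.
Saving = 1670 − 1495 = 175.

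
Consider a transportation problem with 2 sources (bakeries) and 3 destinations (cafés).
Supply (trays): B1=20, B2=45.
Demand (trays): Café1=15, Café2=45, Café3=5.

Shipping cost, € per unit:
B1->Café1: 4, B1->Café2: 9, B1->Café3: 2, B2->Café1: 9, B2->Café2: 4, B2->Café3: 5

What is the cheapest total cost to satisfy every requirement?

One minimum-cost allocation:
  B1->Café1: 15 × €4 = €60
  B1->Café3: 5 × €2 = €10
  B2->Café2: 45 × €4 = €180
Total = 60 + 10 + 180 = €250.
(Supply check: B1 ships 20; B2 ships 45.)

250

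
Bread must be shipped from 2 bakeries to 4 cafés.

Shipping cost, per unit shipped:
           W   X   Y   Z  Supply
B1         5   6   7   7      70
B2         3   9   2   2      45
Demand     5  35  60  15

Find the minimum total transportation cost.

535

Optimal allocation:
  B1→W: 5 × 5 = 25
  B1→X: 35 × 6 = 210
  B1→Y: 15 × 7 = 105
  B1→Z: 15 × 7 = 105
  B2→Y: 45 × 2 = 90
Total = 25 + 210 + 105 + 105 + 90 = 535.
(Supply check: B1 ships 70; B2 ships 45.)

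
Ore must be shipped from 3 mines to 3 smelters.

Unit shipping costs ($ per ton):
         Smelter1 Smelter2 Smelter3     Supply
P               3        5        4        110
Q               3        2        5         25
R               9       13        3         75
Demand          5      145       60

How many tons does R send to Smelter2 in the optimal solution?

10

Solving gives:
  P–Smelter2: 110 × $5 = $550
  Q–Smelter2: 25 × $2 = $50
  R–Smelter1: 5 × $9 = $45
  R–Smelter2: 10 × $13 = $130
  R–Smelter3: 60 × $3 = $180
Total cost = $955.
So R→Smelter2 carries 10 tons.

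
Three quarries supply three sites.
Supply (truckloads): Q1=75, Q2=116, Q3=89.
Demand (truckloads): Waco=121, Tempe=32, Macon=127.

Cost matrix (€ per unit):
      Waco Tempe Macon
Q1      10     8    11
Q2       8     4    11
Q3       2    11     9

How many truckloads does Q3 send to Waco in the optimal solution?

Solving gives:
  Q1 to Macon: 75 × €11 = €825
  Q2 to Waco: 32 × €8 = €256
  Q2 to Tempe: 32 × €4 = €128
  Q2 to Macon: 52 × €11 = €572
  Q3 to Waco: 89 × €2 = €178
Total cost = €1959.
So Q3→Waco carries 89 truckloads.

89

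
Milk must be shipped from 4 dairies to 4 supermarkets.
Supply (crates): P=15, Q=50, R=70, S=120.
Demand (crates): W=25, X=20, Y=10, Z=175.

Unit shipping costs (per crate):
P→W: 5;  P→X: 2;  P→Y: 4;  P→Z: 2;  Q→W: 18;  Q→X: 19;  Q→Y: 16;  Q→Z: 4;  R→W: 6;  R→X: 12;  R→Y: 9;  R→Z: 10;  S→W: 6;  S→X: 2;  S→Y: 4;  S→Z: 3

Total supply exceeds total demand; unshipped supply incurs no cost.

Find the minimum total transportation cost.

Optimal allocation:
  P–Z: 15 × 2 = 30
  Q–Z: 50 × 4 = 200
  R–W: 25 × 6 = 150
  R–Y: 10 × 9 = 90
  R–Z: 10 × 10 = 100
  S–X: 20 × 2 = 40
  S–Z: 100 × 3 = 300
Total = 30 + 200 + 150 + 90 + 100 + 40 + 300 = 910.

910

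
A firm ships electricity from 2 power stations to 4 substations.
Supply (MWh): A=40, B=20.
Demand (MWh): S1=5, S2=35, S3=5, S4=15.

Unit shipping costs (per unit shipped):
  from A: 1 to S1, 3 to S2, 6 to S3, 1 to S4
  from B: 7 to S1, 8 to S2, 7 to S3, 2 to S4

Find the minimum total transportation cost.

One minimum-cost allocation:
  A–S1: 5 × 1 = 5
  A–S2: 35 × 3 = 105
  B–S3: 5 × 7 = 35
  B–S4: 15 × 2 = 30
Total = 5 + 105 + 35 + 30 = 175.
(Supply check: A ships 40; B ships 20.)

175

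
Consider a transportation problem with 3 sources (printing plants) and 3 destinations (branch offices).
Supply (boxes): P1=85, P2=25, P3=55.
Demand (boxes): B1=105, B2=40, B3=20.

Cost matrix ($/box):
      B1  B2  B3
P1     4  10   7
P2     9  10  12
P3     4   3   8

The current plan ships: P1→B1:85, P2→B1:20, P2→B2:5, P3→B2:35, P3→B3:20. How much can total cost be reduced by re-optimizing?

Current plan cost = 85·4 + 20·9 + 5·10 + 35·3 + 20·8 = $835.
Optimal plan:
  P1->B1: 65 boxes
  P1->B3: 20 boxes
  P2->B1: 25 boxes
  P3->B1: 15 boxes
  P3->B2: 40 boxes
Optimal cost = $805.
Saving = 835 − 805 = $30.

30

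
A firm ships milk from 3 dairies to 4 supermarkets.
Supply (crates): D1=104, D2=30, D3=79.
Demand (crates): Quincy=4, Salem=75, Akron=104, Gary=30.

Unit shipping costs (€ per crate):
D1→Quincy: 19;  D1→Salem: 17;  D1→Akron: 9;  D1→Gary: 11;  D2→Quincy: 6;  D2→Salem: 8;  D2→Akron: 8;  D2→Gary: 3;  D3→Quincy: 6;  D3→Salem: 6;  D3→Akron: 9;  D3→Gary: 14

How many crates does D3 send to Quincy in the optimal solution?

4

Solving gives:
  D1→Akron: 104 × €9 = €936
  D2→Gary: 30 × €3 = €90
  D3→Quincy: 4 × €6 = €24
  D3→Salem: 75 × €6 = €450
Total cost = €1500.
So D3→Quincy carries 4 crates.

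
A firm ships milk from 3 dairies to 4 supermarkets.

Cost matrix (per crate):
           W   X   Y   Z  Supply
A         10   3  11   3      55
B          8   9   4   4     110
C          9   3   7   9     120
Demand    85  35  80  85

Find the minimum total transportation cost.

1475

Optimal allocation:
  A->Z: 55 × 3 = 165
  B->Y: 80 × 4 = 320
  B->Z: 30 × 4 = 120
  C->W: 85 × 9 = 765
  C->X: 35 × 3 = 105
Total = 165 + 320 + 120 + 765 + 105 = 1475.
(Supply check: A ships 55; B ships 110; C ships 120.)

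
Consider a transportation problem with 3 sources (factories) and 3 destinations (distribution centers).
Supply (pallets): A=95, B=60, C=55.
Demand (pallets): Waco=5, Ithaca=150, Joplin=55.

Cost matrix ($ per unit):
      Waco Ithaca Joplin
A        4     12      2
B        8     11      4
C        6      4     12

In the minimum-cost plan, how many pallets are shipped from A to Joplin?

Optimal shipments:
  A->Waco: 5 × $4 = $20
  A->Ithaca: 35 × $12 = $420
  A->Joplin: 55 × $2 = $110
  B->Ithaca: 60 × $11 = $660
  C->Ithaca: 55 × $4 = $220
Total cost = $1430.
So A→Joplin carries 55 pallets.

55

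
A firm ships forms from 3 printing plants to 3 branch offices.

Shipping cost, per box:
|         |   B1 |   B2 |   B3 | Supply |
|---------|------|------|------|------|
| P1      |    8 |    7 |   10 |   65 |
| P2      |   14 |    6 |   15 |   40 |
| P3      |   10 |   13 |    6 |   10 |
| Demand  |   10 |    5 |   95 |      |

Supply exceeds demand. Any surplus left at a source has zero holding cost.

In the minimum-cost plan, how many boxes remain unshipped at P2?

5

An optimal plan:
  P1->B1: 10 × 8 = 80
  P1->B3: 55 × 10 = 550
  P2->B2: 5 × 6 = 30
  P2->B3: 30 × 15 = 450
  P3->B3: 10 × 6 = 60
Total cost = 1170.
P2 ships 35 of its 40, leaving 5.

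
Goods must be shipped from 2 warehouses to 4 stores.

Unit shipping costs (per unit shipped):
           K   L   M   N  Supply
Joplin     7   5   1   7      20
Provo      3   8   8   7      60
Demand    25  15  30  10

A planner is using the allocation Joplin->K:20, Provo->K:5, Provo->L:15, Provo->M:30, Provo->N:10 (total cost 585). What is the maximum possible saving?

220

Current plan cost = 20·7 + 5·3 + 15·8 + 30·8 + 10·7 = 585.
Optimal plan:
  Joplin–M: 20 × 1 = 20
  Provo–K: 25 × 3 = 75
  Provo–L: 15 × 8 = 120
  Provo–M: 10 × 8 = 80
  Provo–N: 10 × 7 = 70
Optimal cost = 365.
Saving = 585 − 365 = 220.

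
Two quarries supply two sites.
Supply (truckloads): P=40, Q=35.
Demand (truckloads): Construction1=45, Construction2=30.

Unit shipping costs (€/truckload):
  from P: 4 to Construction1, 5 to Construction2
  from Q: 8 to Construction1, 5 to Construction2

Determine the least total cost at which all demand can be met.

Optimal allocation:
  P->Construction1: 40 × €4 = €160
  Q->Construction1: 5 × €8 = €40
  Q->Construction2: 30 × €5 = €150
Total = 160 + 40 + 150 = €350.
(Supply check: P ships 40; Q ships 35.)

350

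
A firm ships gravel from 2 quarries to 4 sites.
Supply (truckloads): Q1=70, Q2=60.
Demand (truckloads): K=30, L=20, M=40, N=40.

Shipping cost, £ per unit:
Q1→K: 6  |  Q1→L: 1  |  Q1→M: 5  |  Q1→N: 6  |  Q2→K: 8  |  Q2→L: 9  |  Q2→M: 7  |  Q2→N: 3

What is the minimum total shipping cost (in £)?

560

One minimum-cost allocation:
  Q1 to K: 30 × £6 = £180
  Q1 to L: 20 × £1 = £20
  Q1 to M: 20 × £5 = £100
  Q2 to M: 20 × £7 = £140
  Q2 to N: 40 × £3 = £120
Total = 180 + 20 + 100 + 140 + 120 = £560.
(Supply check: Q1 ships 70; Q2 ships 60.)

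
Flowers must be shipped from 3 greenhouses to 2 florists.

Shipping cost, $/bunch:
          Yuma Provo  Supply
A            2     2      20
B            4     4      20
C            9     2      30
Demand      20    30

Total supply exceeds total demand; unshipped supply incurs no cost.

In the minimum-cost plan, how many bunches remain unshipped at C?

Minimum-cost shipments:
  A→Yuma: 20 × $2 = $40
  C→Provo: 30 × $2 = $60
Total cost = $100.
C ships 30 of its 30, leaving 0.

0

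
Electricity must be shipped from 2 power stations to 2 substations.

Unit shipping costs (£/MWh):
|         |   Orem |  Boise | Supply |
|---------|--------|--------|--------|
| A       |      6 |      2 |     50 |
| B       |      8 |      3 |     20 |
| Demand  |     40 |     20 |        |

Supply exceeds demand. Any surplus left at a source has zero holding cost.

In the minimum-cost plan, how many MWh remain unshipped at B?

An optimal plan:
  A to Orem: 40 MWh
  A to Boise: 10 MWh
  B to Boise: 10 MWh
Total cost = £290.
B ships 10 of its 20, leaving 10.

10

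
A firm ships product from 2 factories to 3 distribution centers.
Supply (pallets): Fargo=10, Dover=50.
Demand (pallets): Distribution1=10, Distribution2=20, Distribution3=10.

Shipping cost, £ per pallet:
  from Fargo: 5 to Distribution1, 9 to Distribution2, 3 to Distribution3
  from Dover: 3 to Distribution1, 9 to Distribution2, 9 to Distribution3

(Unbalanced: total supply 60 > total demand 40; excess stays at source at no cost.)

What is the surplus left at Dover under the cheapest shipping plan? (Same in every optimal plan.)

Minimum-cost shipments:
  Fargo→Distribution3: 10 × £3 = £30
  Dover→Distribution1: 10 × £3 = £30
  Dover→Distribution2: 20 × £9 = £180
Total cost = £240.
Dover ships 30 of its 50, leaving 20.

20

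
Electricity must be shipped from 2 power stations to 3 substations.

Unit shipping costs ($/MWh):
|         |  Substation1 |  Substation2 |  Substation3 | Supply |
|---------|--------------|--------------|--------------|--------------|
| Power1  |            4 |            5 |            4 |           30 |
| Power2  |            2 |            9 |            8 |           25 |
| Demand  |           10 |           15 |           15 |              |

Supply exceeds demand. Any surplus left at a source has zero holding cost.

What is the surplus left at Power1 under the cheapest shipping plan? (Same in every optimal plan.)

Minimum-cost shipments:
  Power1 to Substation2: 15 × $5 = $75
  Power1 to Substation3: 15 × $4 = $60
  Power2 to Substation1: 10 × $2 = $20
Total cost = $155.
Power1 ships 30 of its 30, leaving 0.

0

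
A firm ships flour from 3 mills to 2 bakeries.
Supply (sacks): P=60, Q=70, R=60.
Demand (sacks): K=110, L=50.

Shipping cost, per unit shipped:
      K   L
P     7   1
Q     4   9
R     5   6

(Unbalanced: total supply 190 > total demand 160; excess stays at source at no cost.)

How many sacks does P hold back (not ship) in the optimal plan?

Minimum-cost shipments:
  P–L: 50 × 1 = 50
  Q–K: 70 × 4 = 280
  R–K: 40 × 5 = 200
Total cost = 530.
P ships 50 of its 60, leaving 10.

10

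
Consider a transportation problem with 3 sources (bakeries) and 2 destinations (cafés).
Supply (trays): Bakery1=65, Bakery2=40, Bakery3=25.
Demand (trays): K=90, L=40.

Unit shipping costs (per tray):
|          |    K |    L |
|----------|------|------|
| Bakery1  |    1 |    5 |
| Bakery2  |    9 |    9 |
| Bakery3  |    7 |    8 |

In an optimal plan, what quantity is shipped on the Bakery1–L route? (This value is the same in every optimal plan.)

Solving gives:
  Bakery1->K: 65 × 1 = 65
  Bakery2->L: 40 × 9 = 360
  Bakery3->K: 25 × 7 = 175
Total cost = 600.
The route Bakery1→L is not used.

0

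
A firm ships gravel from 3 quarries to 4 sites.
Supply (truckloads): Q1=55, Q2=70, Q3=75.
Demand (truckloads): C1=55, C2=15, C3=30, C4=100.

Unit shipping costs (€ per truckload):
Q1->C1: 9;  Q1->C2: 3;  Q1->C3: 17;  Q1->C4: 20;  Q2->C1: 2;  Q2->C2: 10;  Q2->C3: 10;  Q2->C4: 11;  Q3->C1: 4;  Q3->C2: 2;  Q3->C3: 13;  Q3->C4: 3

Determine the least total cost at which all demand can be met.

Optimal allocation:
  Q1–C1: 10 × €9 = €90
  Q1–C2: 15 × €3 = €45
  Q1–C3: 30 × €17 = €510
  Q2–C1: 45 × €2 = €90
  Q2–C4: 25 × €11 = €275
  Q3–C4: 75 × €3 = €225
Total = 90 + 45 + 510 + 90 + 275 + 225 = €1235.
(Supply check: Q1 ships 55; Q2 ships 70; Q3 ships 75.)

1235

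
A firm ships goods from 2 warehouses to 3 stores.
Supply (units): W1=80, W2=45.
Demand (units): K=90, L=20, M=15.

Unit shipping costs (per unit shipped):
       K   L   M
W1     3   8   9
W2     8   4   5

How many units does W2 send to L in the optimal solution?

Optimal shipments:
  W1–K: 80 × 3 = 240
  W2–K: 10 × 8 = 80
  W2–L: 20 × 4 = 80
  W2–M: 15 × 5 = 75
Total cost = 475.
So W2→L carries 20 units.

20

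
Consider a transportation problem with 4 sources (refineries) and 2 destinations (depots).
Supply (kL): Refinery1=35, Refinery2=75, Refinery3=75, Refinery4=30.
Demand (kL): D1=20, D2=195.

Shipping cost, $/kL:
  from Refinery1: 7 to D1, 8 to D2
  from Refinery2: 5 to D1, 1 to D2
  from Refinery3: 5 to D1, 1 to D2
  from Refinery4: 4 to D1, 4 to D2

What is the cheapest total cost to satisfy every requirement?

530

One minimum-cost allocation:
  Refinery1–D1: 20 × $7 = $140
  Refinery1–D2: 15 × $8 = $120
  Refinery2–D2: 75 × $1 = $75
  Refinery3–D2: 75 × $1 = $75
  Refinery4–D2: 30 × $4 = $120
Total = 140 + 120 + 75 + 75 + 120 = $530.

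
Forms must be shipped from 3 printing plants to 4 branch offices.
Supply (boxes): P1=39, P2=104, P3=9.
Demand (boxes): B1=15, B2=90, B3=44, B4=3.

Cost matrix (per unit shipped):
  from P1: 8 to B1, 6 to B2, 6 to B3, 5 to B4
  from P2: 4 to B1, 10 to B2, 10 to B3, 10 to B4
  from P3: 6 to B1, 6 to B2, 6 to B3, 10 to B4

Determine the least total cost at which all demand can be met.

One minimum-cost allocation:
  P1–B2: 36 × 6 = 216
  P1–B4: 3 × 5 = 15
  P2–B1: 15 × 4 = 60
  P2–B2: 54 × 10 = 540
  P2–B3: 35 × 10 = 350
  P3–B3: 9 × 6 = 54
Total = 216 + 15 + 60 + 540 + 350 + 54 = 1235.
(Supply check: P1 ships 39; P2 ships 104; P3 ships 9.)

1235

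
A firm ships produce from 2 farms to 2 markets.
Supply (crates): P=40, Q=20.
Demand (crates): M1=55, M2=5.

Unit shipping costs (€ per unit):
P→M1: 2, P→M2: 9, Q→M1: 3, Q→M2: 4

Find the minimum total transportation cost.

145

An optimal shipping plan:
  P–M1: 40 × €2 = €80
  Q–M1: 15 × €3 = €45
  Q–M2: 5 × €4 = €20
Total = 80 + 45 + 20 = €145.
(Supply check: P ships 40; Q ships 20.)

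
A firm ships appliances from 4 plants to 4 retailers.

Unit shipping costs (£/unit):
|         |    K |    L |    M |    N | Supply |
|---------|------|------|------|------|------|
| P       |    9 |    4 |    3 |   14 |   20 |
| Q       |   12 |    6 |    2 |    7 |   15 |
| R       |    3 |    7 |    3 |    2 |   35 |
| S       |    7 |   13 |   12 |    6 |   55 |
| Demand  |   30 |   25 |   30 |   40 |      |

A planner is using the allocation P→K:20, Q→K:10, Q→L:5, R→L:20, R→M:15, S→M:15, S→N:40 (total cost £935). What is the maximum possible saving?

355

Current plan cost = 20·9 + 10·12 + 5·6 + 20·7 + 15·3 + 15·12 + 40·6 = £935.
Optimal plan:
  P–L: 20 units
  Q–L: 5 units
  Q–M: 10 units
  R–K: 15 units
  R–M: 20 units
  S–K: 15 units
  S–N: 40 units
Optimal cost = £580.
Saving = 935 − 580 = £355.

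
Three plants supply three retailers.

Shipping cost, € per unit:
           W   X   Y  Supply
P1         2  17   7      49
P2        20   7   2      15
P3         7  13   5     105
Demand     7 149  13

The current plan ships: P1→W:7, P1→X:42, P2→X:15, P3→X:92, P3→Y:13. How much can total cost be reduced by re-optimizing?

26

Current plan cost = 7·2 + 42·17 + 15·7 + 92·13 + 13·5 = €2094.
Optimal plan:
  P1–W: 7 units
  P1–X: 29 units
  P1–Y: 13 units
  P2–X: 15 units
  P3–X: 105 units
Optimal cost = €2068.
Saving = 2094 − 2068 = €26.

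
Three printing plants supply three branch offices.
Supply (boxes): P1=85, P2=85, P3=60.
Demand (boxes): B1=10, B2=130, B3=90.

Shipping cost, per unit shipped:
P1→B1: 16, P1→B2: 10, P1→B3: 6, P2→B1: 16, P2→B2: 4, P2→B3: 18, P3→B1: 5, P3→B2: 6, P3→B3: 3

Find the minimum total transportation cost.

1185

Optimal allocation:
  P1 to B3: 85 × 6 = 510
  P2 to B2: 85 × 4 = 340
  P3 to B1: 10 × 5 = 50
  P3 to B2: 45 × 6 = 270
  P3 to B3: 5 × 3 = 15
Total = 510 + 340 + 50 + 270 + 15 = 1185.
(Supply check: P1 ships 85; P2 ships 85; P3 ships 60.)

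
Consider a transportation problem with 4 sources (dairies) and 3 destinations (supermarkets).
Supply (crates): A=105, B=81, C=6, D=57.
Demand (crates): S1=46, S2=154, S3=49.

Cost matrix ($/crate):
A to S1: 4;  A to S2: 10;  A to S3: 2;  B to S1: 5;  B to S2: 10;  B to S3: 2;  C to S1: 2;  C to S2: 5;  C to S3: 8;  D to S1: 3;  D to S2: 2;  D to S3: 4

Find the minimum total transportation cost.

An optimal shipping plan:
  A to S1: 46 × $4 = $184
  A to S2: 59 × $10 = $590
  B to S2: 32 × $10 = $320
  B to S3: 49 × $2 = $98
  C to S2: 6 × $5 = $30
  D to S2: 57 × $2 = $114
Total = 184 + 590 + 320 + 98 + 30 + 114 = $1336.
(Supply check: A ships 105; B ships 81; C ships 6; D ships 57.)

1336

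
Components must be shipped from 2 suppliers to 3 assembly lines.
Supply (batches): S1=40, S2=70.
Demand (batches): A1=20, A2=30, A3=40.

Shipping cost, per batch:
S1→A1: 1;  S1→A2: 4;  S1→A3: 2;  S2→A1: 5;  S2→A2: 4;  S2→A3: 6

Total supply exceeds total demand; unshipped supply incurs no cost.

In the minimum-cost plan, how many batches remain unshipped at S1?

Minimum-cost shipments:
  S1→A1: 20 × 1 = 20
  S1→A3: 20 × 2 = 40
  S2→A2: 30 × 4 = 120
  S2→A3: 20 × 6 = 120
Total cost = 300.
S1 ships 40 of its 40, leaving 0.

0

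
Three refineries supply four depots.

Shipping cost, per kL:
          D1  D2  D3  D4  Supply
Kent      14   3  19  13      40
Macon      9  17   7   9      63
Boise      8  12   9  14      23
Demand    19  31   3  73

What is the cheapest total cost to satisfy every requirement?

970

One minimum-cost allocation:
  Kent->D2: 31 × 3 = 93
  Kent->D4: 9 × 13 = 117
  Macon->D4: 63 × 9 = 567
  Boise->D1: 19 × 8 = 152
  Boise->D3: 3 × 9 = 27
  Boise->D4: 1 × 14 = 14
Total = 93 + 117 + 567 + 152 + 27 + 14 = 970.
(Supply check: Kent ships 40; Macon ships 63; Boise ships 23.)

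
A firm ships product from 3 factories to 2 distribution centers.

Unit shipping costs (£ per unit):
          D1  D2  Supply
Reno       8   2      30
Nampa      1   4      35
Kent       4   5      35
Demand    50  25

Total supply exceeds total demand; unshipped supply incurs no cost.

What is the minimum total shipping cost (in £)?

One minimum-cost allocation:
  Reno→D2: 25 × £2 = £50
  Nampa→D1: 35 × £1 = £35
  Kent→D1: 15 × £4 = £60
Total = 50 + 35 + 60 = £145.

145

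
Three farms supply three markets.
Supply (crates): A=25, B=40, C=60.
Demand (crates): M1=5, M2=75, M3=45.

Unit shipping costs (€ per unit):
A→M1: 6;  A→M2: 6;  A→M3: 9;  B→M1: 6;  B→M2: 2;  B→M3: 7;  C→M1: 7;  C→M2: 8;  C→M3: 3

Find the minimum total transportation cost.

480

A cheapest plan:
  A→M2: 25 × €6 = €150
  B→M2: 40 × €2 = €80
  C→M1: 5 × €7 = €35
  C→M2: 10 × €8 = €80
  C→M3: 45 × €3 = €135
Total = 150 + 80 + 35 + 80 + 135 = €480.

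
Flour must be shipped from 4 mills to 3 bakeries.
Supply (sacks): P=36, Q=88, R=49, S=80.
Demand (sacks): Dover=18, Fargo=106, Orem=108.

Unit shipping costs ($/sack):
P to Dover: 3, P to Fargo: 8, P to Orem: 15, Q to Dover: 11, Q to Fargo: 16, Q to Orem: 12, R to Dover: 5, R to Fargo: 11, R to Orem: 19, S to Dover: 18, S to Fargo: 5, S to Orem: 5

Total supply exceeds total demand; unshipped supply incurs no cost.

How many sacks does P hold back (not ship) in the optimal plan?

An optimal plan:
  P→Fargo: 36 sacks
  Q→Orem: 67 sacks
  R→Dover: 18 sacks
  R→Fargo: 31 sacks
  S→Fargo: 39 sacks
  S→Orem: 41 sacks
Total cost = $1923.
P ships 36 of its 36, leaving 0.

0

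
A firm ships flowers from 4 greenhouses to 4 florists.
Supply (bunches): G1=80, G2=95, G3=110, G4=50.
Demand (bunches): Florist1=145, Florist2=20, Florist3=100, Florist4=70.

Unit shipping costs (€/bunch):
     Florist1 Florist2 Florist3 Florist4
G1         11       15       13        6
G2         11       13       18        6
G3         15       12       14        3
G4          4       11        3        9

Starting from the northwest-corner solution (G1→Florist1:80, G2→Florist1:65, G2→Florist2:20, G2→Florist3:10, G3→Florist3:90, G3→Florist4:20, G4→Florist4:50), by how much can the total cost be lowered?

Current plan cost = 80·11 + 65·11 + 20·13 + 10·18 + 90·14 + 20·3 + 50·9 = €3805.
Optimal plan:
  G1→Florist1: 50 × €11 = €550
  G1→Florist3: 30 × €13 = €390
  G2→Florist1: 95 × €11 = €1045
  G3→Florist2: 20 × €12 = €240
  G3→Florist3: 20 × €14 = €280
  G3→Florist4: 70 × €3 = €210
  G4→Florist3: 50 × €3 = €150
Optimal cost = €2865.
Saving = 3805 − 2865 = €940.

940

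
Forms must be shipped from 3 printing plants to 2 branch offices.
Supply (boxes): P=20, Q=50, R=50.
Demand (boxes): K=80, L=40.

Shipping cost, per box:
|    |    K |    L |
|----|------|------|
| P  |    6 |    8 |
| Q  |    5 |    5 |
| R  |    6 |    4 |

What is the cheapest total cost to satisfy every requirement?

Optimal allocation:
  P to K: 20 × 6 = 120
  Q to K: 50 × 5 = 250
  R to K: 10 × 6 = 60
  R to L: 40 × 4 = 160
Total = 120 + 250 + 60 + 160 = 590.
(Supply check: P ships 20; Q ships 50; R ships 50.)

590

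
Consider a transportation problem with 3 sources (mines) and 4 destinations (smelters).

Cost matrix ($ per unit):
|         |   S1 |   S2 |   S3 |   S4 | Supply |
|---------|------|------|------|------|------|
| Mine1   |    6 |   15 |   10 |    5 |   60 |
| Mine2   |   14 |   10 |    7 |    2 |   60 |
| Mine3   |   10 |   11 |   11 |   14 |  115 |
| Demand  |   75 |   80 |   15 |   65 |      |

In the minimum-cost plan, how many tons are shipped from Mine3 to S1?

20

The minimum-cost plan:
  Mine1 to S1: 55 × $6 = $330
  Mine1 to S4: 5 × $5 = $25
  Mine2 to S4: 60 × $2 = $120
  Mine3 to S1: 20 × $10 = $200
  Mine3 to S2: 80 × $11 = $880
  Mine3 to S3: 15 × $11 = $165
Total cost = $1720.
So Mine3→S1 carries 20 tons.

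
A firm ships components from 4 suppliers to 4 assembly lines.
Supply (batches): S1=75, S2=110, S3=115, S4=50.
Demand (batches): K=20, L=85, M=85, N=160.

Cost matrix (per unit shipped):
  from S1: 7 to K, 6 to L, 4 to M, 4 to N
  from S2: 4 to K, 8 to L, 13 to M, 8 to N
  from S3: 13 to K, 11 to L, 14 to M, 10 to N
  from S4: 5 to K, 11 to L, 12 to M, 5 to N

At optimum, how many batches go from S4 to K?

Solving gives:
  S1 to M: 75 batches
  S2 to K: 20 batches
  S2 to L: 85 batches
  S2 to N: 5 batches
  S3 to M: 10 batches
  S3 to N: 105 batches
  S4 to N: 50 batches
Total cost = 2540.
The route S4→K is not used.

0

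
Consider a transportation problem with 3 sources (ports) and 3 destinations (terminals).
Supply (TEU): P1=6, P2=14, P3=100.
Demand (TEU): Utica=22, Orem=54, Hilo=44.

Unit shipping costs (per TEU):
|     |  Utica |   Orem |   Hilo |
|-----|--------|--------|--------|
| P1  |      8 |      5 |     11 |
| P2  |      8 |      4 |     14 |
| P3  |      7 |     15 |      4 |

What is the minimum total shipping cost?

926

One minimum-cost allocation:
  P1 to Orem: 6 × 5 = 30
  P2 to Orem: 14 × 4 = 56
  P3 to Utica: 22 × 7 = 154
  P3 to Orem: 34 × 15 = 510
  P3 to Hilo: 44 × 4 = 176
Total = 30 + 56 + 154 + 510 + 176 = 926.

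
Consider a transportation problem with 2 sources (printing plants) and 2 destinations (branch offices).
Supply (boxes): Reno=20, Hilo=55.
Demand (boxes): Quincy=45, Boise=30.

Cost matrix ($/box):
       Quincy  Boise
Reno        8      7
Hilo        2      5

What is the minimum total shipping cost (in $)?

An optimal shipping plan:
  Reno to Boise: 20 × $7 = $140
  Hilo to Quincy: 45 × $2 = $90
  Hilo to Boise: 10 × $5 = $50
Total = 140 + 90 + 50 = $280.

280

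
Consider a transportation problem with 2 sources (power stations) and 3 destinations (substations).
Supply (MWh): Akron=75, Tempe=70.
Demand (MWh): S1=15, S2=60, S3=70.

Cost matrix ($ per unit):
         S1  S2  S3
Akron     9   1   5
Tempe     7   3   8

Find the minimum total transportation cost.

An optimal shipping plan:
  Akron→S2: 5 MWh
  Akron→S3: 70 MWh
  Tempe→S1: 15 MWh
  Tempe→S2: 55 MWh
Total cost = $625.
(Supply check: Akron ships 75; Tempe ships 70.)

625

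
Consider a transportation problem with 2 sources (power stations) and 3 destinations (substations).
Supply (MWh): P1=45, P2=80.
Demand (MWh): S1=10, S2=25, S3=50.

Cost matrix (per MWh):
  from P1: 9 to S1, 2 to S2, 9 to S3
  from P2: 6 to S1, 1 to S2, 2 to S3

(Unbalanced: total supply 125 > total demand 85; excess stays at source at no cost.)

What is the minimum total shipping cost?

A cheapest plan:
  P1→S2: 5 × 2 = 10
  P2→S1: 10 × 6 = 60
  P2→S2: 20 × 1 = 20
  P2→S3: 50 × 2 = 100
Total = 10 + 60 + 20 + 100 = 190.
(Supply check: P1 ships 5; P2 ships 80.)

190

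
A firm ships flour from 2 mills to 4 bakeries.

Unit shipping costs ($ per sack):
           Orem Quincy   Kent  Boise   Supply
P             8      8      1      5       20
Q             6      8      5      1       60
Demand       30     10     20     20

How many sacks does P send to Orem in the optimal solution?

Optimal shipments:
  P→Kent: 20 sacks
  Q→Orem: 30 sacks
  Q→Quincy: 10 sacks
  Q→Boise: 20 sacks
Total cost = $300.
The route P→Orem is not used.

0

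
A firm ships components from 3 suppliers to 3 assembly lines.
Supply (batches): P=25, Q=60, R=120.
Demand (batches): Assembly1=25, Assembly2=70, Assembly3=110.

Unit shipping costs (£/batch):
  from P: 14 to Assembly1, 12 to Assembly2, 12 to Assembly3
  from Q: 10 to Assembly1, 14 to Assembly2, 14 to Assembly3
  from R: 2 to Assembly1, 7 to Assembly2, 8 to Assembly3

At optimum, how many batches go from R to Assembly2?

70

Solving gives:
  P to Assembly3: 25 × £12 = £300
  Q to Assembly3: 60 × £14 = £840
  R to Assembly1: 25 × £2 = £50
  R to Assembly2: 70 × £7 = £490
  R to Assembly3: 25 × £8 = £200
Total cost = £1880.
So R→Assembly2 carries 70 batches.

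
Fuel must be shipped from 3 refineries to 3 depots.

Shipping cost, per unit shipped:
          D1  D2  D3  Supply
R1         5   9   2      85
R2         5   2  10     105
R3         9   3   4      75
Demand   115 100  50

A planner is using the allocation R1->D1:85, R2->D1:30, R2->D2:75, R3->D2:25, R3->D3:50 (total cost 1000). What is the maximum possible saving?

50

Current plan cost = 85·5 + 30·5 + 75·2 + 25·3 + 50·4 = 1000.
Optimal plan:
  R1->D1: 35 × 5 = 175
  R1->D3: 50 × 2 = 100
  R2->D1: 80 × 5 = 400
  R2->D2: 25 × 2 = 50
  R3->D2: 75 × 3 = 225
Optimal cost = 950.
Saving = 1000 − 950 = 50.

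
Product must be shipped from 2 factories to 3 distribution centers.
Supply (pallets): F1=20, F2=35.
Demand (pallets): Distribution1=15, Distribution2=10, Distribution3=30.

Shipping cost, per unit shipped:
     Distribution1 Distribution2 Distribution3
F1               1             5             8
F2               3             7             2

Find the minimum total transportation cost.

135

Optimal allocation:
  F1->Distribution1: 15 × 1 = 15
  F1->Distribution2: 5 × 5 = 25
  F2->Distribution2: 5 × 7 = 35
  F2->Distribution3: 30 × 2 = 60
Total = 15 + 25 + 35 + 60 = 135.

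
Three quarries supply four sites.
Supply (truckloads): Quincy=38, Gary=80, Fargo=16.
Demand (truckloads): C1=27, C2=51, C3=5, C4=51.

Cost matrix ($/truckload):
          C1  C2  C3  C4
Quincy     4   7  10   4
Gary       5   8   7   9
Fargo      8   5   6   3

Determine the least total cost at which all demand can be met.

760

An optimal shipping plan:
  Quincy to C4: 38 × $4 = $152
  Gary to C1: 27 × $5 = $135
  Gary to C2: 48 × $8 = $384
  Gary to C3: 5 × $7 = $35
  Fargo to C2: 3 × $5 = $15
  Fargo to C4: 13 × $3 = $39
Total = 152 + 135 + 384 + 35 + 15 + 39 = $760.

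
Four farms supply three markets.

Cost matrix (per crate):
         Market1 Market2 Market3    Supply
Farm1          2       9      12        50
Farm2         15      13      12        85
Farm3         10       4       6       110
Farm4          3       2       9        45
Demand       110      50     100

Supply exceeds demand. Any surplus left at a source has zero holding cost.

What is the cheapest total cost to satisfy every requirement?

1500

One minimum-cost allocation:
  Farm1→Market1: 50 × 2 = 100
  Farm2→Market1: 15 × 15 = 225
  Farm2→Market3: 40 × 12 = 480
  Farm3→Market2: 50 × 4 = 200
  Farm3→Market3: 60 × 6 = 360
  Farm4→Market1: 45 × 3 = 135
Total = 100 + 225 + 480 + 200 + 360 + 135 = 1500.
(Supply check: Farm1 ships 50; Farm2 ships 55; Farm3 ships 110; Farm4 ships 45.)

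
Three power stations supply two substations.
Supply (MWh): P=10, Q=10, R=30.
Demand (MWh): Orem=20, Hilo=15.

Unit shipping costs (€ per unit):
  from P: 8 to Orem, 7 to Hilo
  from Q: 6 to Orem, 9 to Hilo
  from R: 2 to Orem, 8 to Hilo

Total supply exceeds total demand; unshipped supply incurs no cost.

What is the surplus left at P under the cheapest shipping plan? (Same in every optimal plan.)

0

An optimal plan:
  P to Hilo: 10 MWh
  R to Orem: 20 MWh
  R to Hilo: 5 MWh
Total cost = €150.
P ships 10 of its 10, leaving 0.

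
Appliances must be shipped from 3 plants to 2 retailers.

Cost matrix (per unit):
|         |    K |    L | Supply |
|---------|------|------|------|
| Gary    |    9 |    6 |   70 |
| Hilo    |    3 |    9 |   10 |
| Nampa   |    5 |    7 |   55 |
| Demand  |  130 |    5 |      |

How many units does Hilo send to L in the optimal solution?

The minimum-cost plan:
  Gary–K: 65 units
  Gary–L: 5 units
  Hilo–K: 10 units
  Nampa–K: 55 units
Total cost = 920.
The route Hilo→L is not used.

0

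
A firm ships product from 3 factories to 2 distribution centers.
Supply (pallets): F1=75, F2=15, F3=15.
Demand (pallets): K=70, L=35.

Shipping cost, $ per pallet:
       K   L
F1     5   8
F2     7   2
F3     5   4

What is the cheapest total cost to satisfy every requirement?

Optimal allocation:
  F1–K: 70 × $5 = $350
  F1–L: 5 × $8 = $40
  F2–L: 15 × $2 = $30
  F3–L: 15 × $4 = $60
Total = 350 + 40 + 30 + 60 = $480.

480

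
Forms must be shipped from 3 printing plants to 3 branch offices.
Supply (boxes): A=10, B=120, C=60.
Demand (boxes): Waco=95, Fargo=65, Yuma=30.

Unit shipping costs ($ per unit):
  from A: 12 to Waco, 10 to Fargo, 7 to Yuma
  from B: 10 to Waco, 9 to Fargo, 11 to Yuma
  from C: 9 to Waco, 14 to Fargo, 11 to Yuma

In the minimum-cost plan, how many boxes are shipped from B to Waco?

35

The minimum-cost plan:
  A->Yuma: 10 boxes
  B->Waco: 35 boxes
  B->Fargo: 65 boxes
  B->Yuma: 20 boxes
  C->Waco: 60 boxes
Total cost = $1765.
So B→Waco carries 35 boxes.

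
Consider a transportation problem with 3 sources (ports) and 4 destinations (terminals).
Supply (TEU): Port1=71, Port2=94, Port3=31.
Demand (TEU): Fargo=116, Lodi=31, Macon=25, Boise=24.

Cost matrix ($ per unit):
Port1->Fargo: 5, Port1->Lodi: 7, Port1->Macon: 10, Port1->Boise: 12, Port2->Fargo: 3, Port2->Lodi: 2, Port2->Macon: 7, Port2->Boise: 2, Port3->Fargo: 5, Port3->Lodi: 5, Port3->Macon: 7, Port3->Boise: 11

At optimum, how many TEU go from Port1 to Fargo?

71

Solving gives:
  Port1→Fargo: 71 TEU
  Port2→Fargo: 39 TEU
  Port2→Lodi: 31 TEU
  Port2→Boise: 24 TEU
  Port3→Fargo: 6 TEU
  Port3→Macon: 25 TEU
Total cost = $787.
So Port1→Fargo carries 71 TEU.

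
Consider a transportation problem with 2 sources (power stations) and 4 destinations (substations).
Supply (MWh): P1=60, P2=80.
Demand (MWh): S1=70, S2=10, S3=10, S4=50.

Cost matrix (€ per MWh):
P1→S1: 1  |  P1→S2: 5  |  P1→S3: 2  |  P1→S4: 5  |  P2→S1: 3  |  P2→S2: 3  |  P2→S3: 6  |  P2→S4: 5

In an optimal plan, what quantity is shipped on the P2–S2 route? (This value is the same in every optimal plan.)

10

The minimum-cost plan:
  P1 to S1: 50 × €1 = €50
  P1 to S3: 10 × €2 = €20
  P2 to S1: 20 × €3 = €60
  P2 to S2: 10 × €3 = €30
  P2 to S4: 50 × €5 = €250
Total cost = €410.
So P2→S2 carries 10 MWh.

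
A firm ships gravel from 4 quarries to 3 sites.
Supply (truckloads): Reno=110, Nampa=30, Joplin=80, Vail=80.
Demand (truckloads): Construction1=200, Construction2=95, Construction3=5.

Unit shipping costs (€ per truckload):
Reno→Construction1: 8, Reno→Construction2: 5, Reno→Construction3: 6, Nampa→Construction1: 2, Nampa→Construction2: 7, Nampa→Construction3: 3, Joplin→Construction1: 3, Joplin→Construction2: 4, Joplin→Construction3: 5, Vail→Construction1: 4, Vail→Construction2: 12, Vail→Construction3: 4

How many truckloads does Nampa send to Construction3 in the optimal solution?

Solving gives:
  Reno to Construction1: 10 × €8 = €80
  Reno to Construction2: 95 × €5 = €475
  Reno to Construction3: 5 × €6 = €30
  Nampa to Construction1: 30 × €2 = €60
  Joplin to Construction1: 80 × €3 = €240
  Vail to Construction1: 80 × €4 = €320
Total cost = €1205.
The route Nampa→Construction3 is not used.

0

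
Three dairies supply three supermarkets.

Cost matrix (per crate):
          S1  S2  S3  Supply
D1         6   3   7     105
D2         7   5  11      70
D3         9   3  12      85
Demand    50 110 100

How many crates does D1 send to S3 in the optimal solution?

Optimal shipments:
  D1→S2: 5 × 3 = 15
  D1→S3: 100 × 7 = 700
  D2→S1: 50 × 7 = 350
  D2→S2: 20 × 5 = 100
  D3→S2: 85 × 3 = 255
Total cost = 1420.
So D1→S3 carries 100 crates.

100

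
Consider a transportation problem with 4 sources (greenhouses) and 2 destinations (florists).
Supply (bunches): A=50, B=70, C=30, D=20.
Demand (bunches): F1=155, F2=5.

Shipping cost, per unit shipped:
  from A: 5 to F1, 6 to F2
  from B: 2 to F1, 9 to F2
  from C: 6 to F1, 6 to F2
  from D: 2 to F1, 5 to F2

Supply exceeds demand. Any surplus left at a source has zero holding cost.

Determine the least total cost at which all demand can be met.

Optimal allocation:
  A->F1: 50 bunches
  B->F1: 70 bunches
  C->F1: 15 bunches
  C->F2: 5 bunches
  D->F1: 20 bunches
Total cost = 550.

550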